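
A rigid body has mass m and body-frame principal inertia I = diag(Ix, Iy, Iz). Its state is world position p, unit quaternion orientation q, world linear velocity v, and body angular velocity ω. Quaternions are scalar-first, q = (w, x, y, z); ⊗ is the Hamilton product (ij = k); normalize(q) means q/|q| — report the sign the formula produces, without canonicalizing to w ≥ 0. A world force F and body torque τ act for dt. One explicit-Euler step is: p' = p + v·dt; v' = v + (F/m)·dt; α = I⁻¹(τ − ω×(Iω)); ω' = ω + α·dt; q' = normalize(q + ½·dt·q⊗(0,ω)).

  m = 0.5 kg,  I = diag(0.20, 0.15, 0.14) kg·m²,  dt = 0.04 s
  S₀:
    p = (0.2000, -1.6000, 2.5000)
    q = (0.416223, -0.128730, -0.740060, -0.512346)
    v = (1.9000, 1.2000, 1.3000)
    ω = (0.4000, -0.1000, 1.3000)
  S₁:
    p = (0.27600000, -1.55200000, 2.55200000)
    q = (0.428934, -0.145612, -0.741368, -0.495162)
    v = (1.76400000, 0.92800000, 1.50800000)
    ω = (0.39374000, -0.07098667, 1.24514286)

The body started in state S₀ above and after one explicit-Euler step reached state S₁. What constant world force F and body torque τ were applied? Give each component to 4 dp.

F = (-1.7000, -3.4000, 2.6000)
τ = (-0.0300, 0.1400, -0.1900)

Δω = ω₁−ω₀ = (-0.00626000, 0.02901333, -0.05485714)
applied torque τ = (-0.0300, 0.1400, -0.1900)
velocity change Δv = (-0.13600000, -0.27200000, 0.20800000)
m·(v₁−v₀)/dt = (-1.7000, -3.4000, 2.6000)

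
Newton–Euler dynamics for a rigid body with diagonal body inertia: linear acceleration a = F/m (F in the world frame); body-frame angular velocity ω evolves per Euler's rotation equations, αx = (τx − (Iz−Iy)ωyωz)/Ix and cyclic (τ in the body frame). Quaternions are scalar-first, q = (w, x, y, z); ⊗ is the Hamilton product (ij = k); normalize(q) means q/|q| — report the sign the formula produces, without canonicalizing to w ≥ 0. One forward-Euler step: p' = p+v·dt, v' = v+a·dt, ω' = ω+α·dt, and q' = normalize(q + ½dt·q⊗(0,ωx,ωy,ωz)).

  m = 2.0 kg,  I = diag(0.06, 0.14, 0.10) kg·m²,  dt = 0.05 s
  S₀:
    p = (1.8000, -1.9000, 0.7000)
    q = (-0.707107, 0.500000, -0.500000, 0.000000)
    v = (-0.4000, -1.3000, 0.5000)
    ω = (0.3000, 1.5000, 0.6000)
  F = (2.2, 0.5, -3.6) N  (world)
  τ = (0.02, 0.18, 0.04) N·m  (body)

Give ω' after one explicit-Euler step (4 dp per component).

ω' = (0.3467, 1.5669, 0.6020)

ω×(Iω) gyroscopic = (-0.0360, -0.0072, 0.0360)
angular accel α = (0.9333, 1.3371, 0.0400)
ω + α·dt = (0.3467, 1.5669, 0.6020)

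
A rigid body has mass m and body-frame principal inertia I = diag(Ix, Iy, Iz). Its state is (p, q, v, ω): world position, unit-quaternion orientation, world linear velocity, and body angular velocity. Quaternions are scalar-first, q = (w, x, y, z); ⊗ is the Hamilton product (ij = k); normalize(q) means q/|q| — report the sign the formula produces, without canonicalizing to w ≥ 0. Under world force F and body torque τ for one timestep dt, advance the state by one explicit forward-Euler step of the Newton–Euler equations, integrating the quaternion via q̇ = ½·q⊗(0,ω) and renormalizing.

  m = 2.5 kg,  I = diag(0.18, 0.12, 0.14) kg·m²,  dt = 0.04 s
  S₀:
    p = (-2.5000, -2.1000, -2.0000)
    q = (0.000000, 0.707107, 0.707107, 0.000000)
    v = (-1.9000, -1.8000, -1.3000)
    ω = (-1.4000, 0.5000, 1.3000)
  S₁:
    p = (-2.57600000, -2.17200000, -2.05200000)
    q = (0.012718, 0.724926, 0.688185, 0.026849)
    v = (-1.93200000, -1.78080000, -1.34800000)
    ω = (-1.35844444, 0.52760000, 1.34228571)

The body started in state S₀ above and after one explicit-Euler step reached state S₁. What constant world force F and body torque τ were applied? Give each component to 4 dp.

Δω = ω₁−ω₀ = (0.04155556, 0.02760000, 0.04228571)
τ = I·(Δω/dt) + ω₀×(Iω₀) = (0.2000, 0.0100, 0.1900)
v₁ − v₀ = (-0.03200000, 0.01920000, -0.04800000)
F = m·Δv/dt = (-2.0000, 1.2000, -3.0000)

F = (-2.0000, 1.2000, -3.0000)
τ = (0.2000, 0.0100, 0.1900)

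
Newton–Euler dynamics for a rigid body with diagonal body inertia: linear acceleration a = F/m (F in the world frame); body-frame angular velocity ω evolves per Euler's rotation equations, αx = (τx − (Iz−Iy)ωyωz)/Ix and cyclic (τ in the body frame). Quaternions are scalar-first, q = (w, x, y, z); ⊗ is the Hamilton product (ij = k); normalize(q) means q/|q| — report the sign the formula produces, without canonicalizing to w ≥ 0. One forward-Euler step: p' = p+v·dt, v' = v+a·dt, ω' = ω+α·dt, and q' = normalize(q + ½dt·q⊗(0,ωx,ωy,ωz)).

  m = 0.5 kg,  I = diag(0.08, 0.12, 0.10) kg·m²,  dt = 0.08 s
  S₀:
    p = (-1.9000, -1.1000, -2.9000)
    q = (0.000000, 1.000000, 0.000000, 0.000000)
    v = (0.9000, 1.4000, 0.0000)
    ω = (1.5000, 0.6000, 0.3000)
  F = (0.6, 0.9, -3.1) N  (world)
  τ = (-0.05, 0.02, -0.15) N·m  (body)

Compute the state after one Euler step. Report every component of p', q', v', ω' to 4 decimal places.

precession coupling ω×(Iω) = (-0.0036, -0.0090, 0.0360)
α = I⁻¹(τ − ω×Iω) = (-0.5800, 0.2417, -1.8600)
new body rate ω' = (1.4536, 0.6193, 0.1512)
2q̇ = q⊗(0,ω) = (-1.5000000, 0.0000000, -0.3000000, 0.6000000)
q' = normalize(q + ½dt·q⊗(0,ω)) = (-0.0599, 0.9978, -0.0120, 0.0239)
new position p' = (-1.8280, -0.9880, -2.9000)
v' = v + a·dt = (0.9960, 1.5440, -0.4960)

p' = (-1.8280, -0.9880, -2.9000)
q' = (-0.0599, 0.9978, -0.0120, 0.0239)
v' = (0.9960, 1.5440, -0.4960)
ω' = (1.4536, 0.6193, 0.1512)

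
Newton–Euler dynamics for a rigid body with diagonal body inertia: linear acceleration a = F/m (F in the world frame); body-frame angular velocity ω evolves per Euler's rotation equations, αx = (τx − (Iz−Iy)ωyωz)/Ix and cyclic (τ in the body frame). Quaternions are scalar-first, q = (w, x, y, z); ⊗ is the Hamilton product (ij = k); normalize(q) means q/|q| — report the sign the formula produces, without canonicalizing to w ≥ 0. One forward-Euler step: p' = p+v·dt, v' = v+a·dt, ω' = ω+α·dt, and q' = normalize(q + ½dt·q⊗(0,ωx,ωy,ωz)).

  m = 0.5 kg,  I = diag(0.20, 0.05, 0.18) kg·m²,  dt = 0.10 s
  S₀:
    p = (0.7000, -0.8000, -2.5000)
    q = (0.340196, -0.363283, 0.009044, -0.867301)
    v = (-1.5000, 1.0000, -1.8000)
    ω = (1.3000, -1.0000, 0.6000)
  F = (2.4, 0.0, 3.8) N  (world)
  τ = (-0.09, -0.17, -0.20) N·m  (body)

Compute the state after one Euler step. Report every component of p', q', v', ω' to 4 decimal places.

p' = (0.5500, -0.7000, -2.6800)
q' = (0.3888, -0.3828, -0.0532, -0.8363)
v' = (-1.0200, 1.0000, -1.0400)
ω' = (1.2940, -1.3712, 0.3806)

(τ − ω×Iω)/I = (-0.0600, -3.7120, -2.1944)
ω + α·dt = (1.2940, -1.3712, 0.3806)
Hamilton product q⊗(0,ω) = (1.0016925, -0.4196198, -1.2497175, 0.5556434)
q + ½dt·q⊗(0,ω), renormalized = (0.3888, -0.3828, -0.0532, -0.8363)
p' = p + v·dt = (0.5500, -0.7000, -2.6800)
new velocity v' = (-1.0200, 1.0000, -1.0400)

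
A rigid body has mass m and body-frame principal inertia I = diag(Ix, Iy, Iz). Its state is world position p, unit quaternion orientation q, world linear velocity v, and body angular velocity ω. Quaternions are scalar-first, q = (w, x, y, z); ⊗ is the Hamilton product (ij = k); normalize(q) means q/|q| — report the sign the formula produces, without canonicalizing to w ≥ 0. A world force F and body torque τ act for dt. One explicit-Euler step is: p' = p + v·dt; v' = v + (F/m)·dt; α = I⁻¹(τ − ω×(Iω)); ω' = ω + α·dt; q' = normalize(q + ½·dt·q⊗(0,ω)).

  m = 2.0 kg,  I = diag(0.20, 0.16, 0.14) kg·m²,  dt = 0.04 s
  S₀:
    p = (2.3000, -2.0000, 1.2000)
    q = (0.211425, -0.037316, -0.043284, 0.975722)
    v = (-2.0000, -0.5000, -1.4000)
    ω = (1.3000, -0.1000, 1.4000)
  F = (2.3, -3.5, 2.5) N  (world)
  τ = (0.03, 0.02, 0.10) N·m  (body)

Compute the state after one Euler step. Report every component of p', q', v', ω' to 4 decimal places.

precession coupling ω×(Iω) = (0.0028, 0.1092, 0.0052)
(τ − ω×Iω)/I = (0.1360, -0.5575, 0.6771)
ω + α·dt = (1.3054, -0.1223, 1.4271)
Hamilton product q⊗(0,ω) = (-1.3218284, 0.3118271, 1.2995385, 0.3559958)
q + ½dt·q⊗(0,ω), renormalized = (0.1849, -0.0311, -0.0173, 0.9821)
a = F/m = (1.1500, -1.7500, 1.2500)
new position p' = (2.2200, -2.0200, 1.1440)
v' = v + a·dt = (-1.9540, -0.5700, -1.3500)

p' = (2.2200, -2.0200, 1.1440)
q' = (0.1849, -0.0311, -0.0173, 0.9821)
v' = (-1.9540, -0.5700, -1.3500)
ω' = (1.3054, -0.1223, 1.4271)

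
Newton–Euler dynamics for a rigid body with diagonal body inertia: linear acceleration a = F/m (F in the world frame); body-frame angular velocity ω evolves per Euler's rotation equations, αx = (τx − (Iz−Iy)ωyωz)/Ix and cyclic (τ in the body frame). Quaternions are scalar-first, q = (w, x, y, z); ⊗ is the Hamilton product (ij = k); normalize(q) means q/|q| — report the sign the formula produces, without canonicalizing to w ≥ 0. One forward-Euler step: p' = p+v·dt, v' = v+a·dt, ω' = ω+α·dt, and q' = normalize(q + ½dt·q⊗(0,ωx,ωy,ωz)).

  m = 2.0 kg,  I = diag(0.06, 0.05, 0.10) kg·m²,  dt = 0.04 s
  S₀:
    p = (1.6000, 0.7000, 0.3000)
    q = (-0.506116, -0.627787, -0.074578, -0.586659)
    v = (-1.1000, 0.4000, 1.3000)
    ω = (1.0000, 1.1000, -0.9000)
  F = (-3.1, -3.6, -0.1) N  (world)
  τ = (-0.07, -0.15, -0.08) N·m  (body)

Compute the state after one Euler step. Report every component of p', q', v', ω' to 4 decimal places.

p' = (1.5560, 0.7160, 0.3520)
q' = (-0.5022, -0.6233, -0.1087, -0.5895)
v' = (-1.1620, 0.3280, 1.2980)
ω' = (0.9863, 0.9512, -0.9276)

p' = p + v·dt = (1.5560, 0.7160, 0.3520)
v' = v + a·dt = (-1.1620, 0.3280, 1.2980)
precession coupling ω×(Iω) = (-0.0495, 0.0360, -0.0110)
α = I⁻¹(τ − ω×Iω) = (-0.3417, -3.7200, -0.6900)
ω' = ω + α·dt = (0.9863, 0.9512, -0.9276)
Hamilton product q⊗(0,ω) = (0.1818297, 0.2063291, -1.7083949, -0.1604833)
q + ½dt·q⊗(0,ω), renormalized = (-0.5022, -0.6233, -0.1087, -0.5895)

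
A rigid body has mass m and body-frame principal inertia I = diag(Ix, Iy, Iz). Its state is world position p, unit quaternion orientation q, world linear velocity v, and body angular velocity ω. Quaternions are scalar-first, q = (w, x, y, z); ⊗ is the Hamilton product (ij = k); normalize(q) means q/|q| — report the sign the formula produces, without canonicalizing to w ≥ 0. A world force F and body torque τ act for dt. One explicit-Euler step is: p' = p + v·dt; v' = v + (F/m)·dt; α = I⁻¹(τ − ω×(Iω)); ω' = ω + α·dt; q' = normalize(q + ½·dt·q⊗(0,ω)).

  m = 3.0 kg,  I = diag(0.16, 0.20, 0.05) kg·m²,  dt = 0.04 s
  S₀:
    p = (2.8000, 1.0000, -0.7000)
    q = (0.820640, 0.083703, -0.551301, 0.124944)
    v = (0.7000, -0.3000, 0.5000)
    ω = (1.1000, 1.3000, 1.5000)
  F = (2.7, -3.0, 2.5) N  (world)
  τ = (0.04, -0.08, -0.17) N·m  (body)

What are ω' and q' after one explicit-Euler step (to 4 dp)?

ω' = (1.1831, 1.2477, 1.3182)
q' = (0.8285, 0.0819, -0.5292, 0.1637)

gyro term ω×Iω = (-0.2925, 0.1815, 0.0572)
angular accel α = (2.0781, -1.3075, -4.5440)
new body rate ω' = (1.1831, 1.2477, 1.3182)
Hamilton product q⊗(0,ω) = (0.4372020, -0.0866747, 1.0787159, 1.9462050)
q' = normalize(q + ½dt·q⊗(0,ω)) = (0.8285, 0.0819, -0.5292, 0.1637)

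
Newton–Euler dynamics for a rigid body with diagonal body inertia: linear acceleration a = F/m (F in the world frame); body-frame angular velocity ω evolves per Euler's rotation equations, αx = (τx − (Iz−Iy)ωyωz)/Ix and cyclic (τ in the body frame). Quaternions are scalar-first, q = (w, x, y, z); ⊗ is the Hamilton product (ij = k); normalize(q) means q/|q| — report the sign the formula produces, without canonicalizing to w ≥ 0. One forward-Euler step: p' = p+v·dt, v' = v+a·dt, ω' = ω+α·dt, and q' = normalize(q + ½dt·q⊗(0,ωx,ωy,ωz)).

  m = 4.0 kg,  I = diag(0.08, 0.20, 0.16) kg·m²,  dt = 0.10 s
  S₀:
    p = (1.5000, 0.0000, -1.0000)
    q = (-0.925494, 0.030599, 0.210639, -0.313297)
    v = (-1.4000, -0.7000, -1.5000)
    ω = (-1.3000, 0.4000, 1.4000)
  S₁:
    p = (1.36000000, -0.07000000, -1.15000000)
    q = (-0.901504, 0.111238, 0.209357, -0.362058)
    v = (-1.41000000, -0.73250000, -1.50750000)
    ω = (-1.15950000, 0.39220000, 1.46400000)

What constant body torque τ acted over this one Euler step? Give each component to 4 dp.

τ = (0.0900, 0.1300, 0.0400)

Δω = ω₁−ω₀ = (0.14050000, -0.00780000, 0.06400000)
applied torque τ = (0.0900, 0.1300, 0.0400)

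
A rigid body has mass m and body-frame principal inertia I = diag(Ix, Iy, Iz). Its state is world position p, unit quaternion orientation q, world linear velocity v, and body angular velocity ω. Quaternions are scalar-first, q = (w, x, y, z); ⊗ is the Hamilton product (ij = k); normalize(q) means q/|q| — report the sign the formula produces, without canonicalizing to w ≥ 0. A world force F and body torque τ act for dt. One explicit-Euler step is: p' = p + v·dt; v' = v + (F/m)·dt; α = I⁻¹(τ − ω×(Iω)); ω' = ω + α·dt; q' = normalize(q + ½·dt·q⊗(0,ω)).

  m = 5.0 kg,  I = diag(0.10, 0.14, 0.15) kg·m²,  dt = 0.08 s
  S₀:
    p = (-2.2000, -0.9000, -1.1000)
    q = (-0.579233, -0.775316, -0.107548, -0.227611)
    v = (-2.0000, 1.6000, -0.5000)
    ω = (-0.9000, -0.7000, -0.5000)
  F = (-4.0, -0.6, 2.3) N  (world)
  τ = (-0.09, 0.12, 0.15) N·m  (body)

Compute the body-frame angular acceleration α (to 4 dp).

gyro term ω×Iω = (0.0035, -0.0225, 0.0252)
(τ − ω×Iω)/I = (-0.9350, 1.0179, 0.8320)

α = (-0.9350, 1.0179, 0.8320)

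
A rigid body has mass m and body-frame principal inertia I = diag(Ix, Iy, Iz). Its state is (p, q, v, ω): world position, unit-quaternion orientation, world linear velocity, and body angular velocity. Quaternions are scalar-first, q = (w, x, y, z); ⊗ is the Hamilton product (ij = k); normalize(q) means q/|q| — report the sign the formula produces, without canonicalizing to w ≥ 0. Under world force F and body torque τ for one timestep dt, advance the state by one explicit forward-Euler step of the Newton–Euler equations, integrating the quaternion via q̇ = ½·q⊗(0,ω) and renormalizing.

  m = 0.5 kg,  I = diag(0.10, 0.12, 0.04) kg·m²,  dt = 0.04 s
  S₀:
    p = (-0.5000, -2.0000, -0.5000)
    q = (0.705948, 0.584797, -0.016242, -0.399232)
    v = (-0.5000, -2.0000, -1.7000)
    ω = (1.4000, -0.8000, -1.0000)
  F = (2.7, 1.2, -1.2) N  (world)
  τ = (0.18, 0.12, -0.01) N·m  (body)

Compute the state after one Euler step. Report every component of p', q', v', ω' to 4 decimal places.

p' = (-0.5200, -2.0800, -0.5680)
q' = (0.6808, 0.5981, -0.0270, -0.4219)
v' = (-0.2840, -1.9040, -1.7960)
ω' = (1.4976, -0.7320, -0.9876)

(τ − ω×Iω)/I = (2.4400, 1.7000, 0.3100)
new body rate ω' = (1.4976, -0.7320, -0.9876)
Hamilton product q⊗(0,ω) = (-1.2309414, 0.6851836, -0.5388862, -1.1510468)
q + ½dt·q⊗(0,ω), renormalized = (0.6808, 0.5981, -0.0270, -0.4219)
new position p' = (-0.5200, -2.0800, -0.5680)
v + (F/m)dt = (-0.2840, -1.9040, -1.7960)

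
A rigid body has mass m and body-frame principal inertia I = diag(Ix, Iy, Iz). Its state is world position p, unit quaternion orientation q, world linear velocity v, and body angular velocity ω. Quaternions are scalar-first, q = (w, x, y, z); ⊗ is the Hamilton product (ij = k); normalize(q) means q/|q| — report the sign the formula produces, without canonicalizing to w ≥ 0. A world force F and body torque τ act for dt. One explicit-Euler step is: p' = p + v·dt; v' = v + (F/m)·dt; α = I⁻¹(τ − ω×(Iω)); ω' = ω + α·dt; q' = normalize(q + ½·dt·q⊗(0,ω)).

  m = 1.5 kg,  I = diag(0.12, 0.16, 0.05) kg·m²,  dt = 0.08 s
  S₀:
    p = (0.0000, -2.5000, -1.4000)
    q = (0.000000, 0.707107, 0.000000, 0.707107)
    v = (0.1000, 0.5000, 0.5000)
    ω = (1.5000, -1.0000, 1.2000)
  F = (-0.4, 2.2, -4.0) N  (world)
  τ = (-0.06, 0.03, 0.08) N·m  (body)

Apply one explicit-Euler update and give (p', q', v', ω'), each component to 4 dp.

p' = (0.0080, -2.4600, -1.3600)
q' = (-0.0761, 0.7326, 0.0085, 0.6763)
v' = (0.0787, 0.6173, 0.2867)
ω' = (1.3720, -1.0480, 1.4240)

gyro term ω×Iω = (0.1320, 0.1260, -0.0600)
α = I⁻¹(τ − ω×Iω) = (-1.6000, -0.6000, 2.8000)
ω + α·dt = (1.3720, -1.0480, 1.4240)
Hamilton product q⊗(0,ω) = (-1.9091889, 0.7071070, 0.2121321, -0.7071070)
updated quaternion q' = (-0.0761, 0.7326, 0.0085, 0.6763)
p + v·dt = (0.0080, -2.4600, -1.3600)
v + (F/m)dt = (0.0787, 0.6173, 0.2867)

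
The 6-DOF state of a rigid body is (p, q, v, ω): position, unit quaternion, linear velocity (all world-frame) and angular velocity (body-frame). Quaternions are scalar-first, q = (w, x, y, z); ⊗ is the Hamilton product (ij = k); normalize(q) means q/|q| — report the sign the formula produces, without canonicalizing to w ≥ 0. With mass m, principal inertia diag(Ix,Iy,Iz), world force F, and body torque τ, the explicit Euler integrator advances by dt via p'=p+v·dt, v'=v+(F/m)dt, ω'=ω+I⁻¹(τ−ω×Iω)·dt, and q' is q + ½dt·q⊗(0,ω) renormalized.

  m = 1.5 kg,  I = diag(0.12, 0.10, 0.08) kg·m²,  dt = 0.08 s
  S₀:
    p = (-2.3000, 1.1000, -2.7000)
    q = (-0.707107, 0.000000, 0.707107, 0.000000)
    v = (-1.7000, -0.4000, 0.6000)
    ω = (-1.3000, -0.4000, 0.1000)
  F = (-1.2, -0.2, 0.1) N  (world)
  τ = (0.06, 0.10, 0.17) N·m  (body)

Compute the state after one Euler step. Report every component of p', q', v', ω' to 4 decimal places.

angular accel α = (0.4933, 1.0520, 2.2550)
new body rate ω' = (-1.2605, -0.3158, 0.2804)
q⊗(0,ω) = (0.2828428, 0.9899498, 0.2828428, 0.8485284)
q' = normalize(q + ½dt·q⊗(0,ω)) = (-0.6948, 0.0395, 0.7174, 0.0339)
a = (-0.8000, -0.1333, 0.0667)
p' = p + v·dt = (-2.4360, 1.0680, -2.6520)
v' = v + a·dt = (-1.7640, -0.4107, 0.6053)

p' = (-2.4360, 1.0680, -2.6520)
q' = (-0.6948, 0.0395, 0.7174, 0.0339)
v' = (-1.7640, -0.4107, 0.6053)
ω' = (-1.2605, -0.3158, 0.2804)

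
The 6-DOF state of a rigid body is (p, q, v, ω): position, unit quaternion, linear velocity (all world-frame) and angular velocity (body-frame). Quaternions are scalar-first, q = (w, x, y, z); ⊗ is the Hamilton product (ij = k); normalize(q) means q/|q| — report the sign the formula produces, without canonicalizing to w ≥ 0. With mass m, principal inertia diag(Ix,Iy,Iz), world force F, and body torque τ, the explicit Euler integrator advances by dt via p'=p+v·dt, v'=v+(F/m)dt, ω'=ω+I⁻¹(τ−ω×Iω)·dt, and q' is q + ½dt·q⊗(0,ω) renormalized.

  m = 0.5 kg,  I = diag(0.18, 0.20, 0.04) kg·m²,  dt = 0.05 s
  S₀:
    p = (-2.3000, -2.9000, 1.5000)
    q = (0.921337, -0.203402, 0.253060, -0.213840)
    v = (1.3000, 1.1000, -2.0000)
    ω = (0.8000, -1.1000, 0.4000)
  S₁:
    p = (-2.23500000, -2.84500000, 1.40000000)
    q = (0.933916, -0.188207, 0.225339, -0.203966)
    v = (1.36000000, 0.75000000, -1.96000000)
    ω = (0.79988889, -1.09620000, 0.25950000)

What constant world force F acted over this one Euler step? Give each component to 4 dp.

Δv = v₁−v₀ = (0.06000000, -0.35000000, 0.04000000)
m·(v₁−v₀)/dt = (0.6000, -3.5000, 0.4000)

F = (0.6000, -3.5000, 0.4000)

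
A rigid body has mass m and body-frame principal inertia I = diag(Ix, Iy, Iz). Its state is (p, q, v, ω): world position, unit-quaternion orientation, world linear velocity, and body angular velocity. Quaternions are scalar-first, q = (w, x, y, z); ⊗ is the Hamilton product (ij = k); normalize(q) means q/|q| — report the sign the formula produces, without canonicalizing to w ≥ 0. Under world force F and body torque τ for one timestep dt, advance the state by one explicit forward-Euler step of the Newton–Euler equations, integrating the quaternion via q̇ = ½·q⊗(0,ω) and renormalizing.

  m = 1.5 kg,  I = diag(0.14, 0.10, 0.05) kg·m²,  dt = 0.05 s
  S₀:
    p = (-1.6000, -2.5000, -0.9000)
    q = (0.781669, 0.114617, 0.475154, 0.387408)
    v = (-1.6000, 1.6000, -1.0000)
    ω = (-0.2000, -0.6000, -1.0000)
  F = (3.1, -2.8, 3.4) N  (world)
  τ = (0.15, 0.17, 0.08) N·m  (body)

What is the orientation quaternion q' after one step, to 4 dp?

Hamilton product q⊗(0,ω) = (0.6954238, -0.3990430, -0.4318660, -0.7554084)
q + ½dt·q⊗(0,ω), renormalized = (0.7987, 0.1046, 0.4642, 0.3684)

q' = (0.7987, 0.1046, 0.4642, 0.3684)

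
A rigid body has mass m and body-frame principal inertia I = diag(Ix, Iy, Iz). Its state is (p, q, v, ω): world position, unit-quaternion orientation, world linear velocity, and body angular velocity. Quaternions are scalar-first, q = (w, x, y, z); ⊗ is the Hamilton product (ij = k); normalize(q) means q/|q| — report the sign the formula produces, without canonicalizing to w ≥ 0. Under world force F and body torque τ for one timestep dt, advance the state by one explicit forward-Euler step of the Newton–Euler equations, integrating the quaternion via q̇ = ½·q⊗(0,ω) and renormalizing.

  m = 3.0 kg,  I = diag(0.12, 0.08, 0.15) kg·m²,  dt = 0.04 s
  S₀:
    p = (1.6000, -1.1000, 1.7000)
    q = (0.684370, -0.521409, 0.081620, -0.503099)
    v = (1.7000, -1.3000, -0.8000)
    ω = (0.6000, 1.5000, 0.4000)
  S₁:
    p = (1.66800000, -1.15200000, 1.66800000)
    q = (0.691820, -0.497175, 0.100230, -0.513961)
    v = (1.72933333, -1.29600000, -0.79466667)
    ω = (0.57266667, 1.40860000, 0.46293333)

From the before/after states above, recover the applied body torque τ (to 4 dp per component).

rate change Δω = (-0.02733333, -0.09140000, 0.06293333)
precession coupling = (0.0420, -0.0072, -0.0360)
I·α + gyro = (-0.0400, -0.1900, 0.2000)

τ = (-0.0400, -0.1900, 0.2000)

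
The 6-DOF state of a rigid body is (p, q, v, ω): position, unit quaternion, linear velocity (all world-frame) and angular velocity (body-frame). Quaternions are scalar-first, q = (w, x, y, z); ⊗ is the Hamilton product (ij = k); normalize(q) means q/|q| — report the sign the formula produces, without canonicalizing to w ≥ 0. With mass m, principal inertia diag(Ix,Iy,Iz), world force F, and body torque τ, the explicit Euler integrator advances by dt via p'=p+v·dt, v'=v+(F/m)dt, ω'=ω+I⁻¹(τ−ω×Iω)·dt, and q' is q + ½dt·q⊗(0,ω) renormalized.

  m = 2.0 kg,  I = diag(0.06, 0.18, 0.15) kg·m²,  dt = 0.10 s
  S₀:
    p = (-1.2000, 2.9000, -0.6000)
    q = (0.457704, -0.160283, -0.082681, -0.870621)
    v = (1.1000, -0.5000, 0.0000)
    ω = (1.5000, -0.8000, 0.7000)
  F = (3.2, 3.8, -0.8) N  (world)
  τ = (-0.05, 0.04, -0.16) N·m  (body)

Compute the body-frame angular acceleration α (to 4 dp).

α = (-1.1133, 0.7472, -0.1067)

gyro term ω×Iω = (0.0168, -0.0945, -0.1440)
angular accel α = (-1.1133, 0.7472, -0.1067)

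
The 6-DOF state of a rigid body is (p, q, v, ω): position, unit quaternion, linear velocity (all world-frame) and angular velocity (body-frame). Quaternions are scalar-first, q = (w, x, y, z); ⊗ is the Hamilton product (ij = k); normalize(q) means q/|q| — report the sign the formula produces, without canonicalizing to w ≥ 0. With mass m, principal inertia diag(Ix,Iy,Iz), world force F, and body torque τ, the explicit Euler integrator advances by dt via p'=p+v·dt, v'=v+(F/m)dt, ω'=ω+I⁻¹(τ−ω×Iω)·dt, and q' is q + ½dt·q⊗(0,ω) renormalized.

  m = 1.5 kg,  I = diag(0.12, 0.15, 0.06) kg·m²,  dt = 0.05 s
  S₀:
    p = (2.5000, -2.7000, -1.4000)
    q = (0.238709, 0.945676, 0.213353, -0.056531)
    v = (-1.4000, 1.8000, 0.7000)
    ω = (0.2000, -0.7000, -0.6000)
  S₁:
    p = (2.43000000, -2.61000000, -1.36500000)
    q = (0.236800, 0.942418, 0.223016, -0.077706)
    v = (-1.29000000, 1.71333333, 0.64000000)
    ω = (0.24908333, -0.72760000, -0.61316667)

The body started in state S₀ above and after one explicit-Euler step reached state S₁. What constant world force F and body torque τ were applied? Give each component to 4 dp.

Δω = ω₁−ω₀ = (0.04908333, -0.02760000, -0.01316667)
gyro term ω₀×Iω₀ = (-0.0378, -0.0072, -0.0042)
applied torque τ = (0.0800, -0.0900, -0.0200)
v₁ − v₀ = (0.11000000, -0.08666667, -0.06000000)
applied force F = (3.3000, -2.6000, -1.8000)

F = (3.3000, -2.6000, -1.8000)
τ = (0.0800, -0.0900, -0.0200)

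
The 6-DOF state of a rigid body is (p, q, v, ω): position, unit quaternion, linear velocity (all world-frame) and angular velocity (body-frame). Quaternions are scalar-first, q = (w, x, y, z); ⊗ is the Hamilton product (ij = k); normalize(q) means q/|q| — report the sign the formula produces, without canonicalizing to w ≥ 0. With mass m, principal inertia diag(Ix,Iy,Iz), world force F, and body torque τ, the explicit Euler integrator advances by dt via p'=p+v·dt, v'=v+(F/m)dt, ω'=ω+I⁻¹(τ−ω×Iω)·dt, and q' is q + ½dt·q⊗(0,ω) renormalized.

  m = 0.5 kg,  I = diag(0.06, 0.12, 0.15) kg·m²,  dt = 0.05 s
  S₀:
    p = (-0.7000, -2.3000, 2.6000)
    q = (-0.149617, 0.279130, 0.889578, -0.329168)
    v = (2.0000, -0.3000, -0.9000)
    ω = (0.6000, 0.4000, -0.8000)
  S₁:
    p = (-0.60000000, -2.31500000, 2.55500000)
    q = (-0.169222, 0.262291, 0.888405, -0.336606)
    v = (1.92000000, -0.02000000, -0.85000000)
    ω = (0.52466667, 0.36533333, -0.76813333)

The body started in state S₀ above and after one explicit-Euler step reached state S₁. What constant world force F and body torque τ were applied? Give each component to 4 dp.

Δv = v₁−v₀ = (-0.08000000, 0.28000000, 0.05000000)
m·(v₁−v₀)/dt = (-0.8000, 2.8000, 0.5000)
Δω = ω₁−ω₀ = (-0.07533333, -0.03466667, 0.03186667)
precession coupling = (-0.0096, 0.0432, 0.0144)
I·α + gyro = (-0.1000, -0.0400, 0.1100)

F = (-0.8000, 2.8000, 0.5000)
τ = (-0.1000, -0.0400, 0.1100)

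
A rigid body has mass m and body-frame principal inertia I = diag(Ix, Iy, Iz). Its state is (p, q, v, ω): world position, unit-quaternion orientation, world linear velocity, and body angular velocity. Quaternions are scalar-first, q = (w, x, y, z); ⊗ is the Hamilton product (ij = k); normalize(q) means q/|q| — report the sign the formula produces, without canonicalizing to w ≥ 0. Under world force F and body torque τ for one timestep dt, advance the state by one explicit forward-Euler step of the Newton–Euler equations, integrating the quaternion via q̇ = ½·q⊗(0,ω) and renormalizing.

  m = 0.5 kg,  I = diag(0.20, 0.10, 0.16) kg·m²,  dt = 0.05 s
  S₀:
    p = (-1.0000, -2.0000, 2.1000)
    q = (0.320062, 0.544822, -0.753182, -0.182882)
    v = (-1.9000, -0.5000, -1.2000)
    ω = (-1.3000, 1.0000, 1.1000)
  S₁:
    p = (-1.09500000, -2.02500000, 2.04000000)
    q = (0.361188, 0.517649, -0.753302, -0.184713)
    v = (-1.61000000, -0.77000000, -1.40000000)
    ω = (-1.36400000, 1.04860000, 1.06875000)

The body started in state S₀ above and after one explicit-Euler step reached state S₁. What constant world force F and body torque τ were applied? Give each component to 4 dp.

Δω = ω₁−ω₀ = (-0.06400000, 0.04860000, -0.03125000)
precession coupling = (0.0660, -0.0572, 0.1300)
I·α + gyro = (-0.1900, 0.0400, 0.0300)
v₁ − v₀ = (0.29000000, -0.27000000, -0.20000000)
F = m·Δv/dt = (2.9000, -2.7000, -2.0000)

F = (2.9000, -2.7000, -2.0000)
τ = (-0.1900, 0.0400, 0.0300)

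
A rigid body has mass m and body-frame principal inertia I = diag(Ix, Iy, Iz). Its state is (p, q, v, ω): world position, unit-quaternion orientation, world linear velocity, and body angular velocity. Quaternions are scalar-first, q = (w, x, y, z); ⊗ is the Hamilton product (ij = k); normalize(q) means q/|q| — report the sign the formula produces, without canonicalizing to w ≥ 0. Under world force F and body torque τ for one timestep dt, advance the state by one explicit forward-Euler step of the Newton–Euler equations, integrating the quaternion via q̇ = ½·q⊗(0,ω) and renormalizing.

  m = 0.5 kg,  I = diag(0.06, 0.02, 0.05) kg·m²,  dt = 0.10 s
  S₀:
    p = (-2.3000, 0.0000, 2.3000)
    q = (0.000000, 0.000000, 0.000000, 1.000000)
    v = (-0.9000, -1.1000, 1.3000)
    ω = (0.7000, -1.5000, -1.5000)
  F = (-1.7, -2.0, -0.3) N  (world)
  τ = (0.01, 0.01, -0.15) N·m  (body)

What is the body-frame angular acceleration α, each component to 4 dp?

precession coupling ω×(Iω) = (0.0675, -0.0105, 0.0420)
α = I⁻¹(τ − ω×Iω) = (-0.9583, 1.0250, -3.8400)

α = (-0.9583, 1.0250, -3.8400)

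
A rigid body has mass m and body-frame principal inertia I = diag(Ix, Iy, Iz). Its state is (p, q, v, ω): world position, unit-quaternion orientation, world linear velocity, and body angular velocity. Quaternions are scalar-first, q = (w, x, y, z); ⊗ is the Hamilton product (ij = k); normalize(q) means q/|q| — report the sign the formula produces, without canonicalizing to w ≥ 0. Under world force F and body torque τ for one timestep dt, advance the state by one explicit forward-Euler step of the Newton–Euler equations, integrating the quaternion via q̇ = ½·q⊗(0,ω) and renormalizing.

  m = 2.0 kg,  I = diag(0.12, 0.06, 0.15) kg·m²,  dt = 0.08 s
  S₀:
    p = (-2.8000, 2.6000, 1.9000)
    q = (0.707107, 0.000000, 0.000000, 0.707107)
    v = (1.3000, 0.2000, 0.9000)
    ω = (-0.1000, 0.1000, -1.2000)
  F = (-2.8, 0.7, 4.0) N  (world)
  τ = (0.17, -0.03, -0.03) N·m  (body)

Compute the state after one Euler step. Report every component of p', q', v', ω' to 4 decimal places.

p' = (-2.6960, 2.6160, 1.9720)
q' = (0.7402, -0.0057, 0.0000, 0.6724)
v' = (1.1880, 0.2280, 1.0600)
ω' = (0.0205, 0.0648, -1.2163)

angular accel α = (1.5067, -0.4400, -0.2040)
new body rate ω' = (0.0205, 0.0648, -1.2163)
Hamilton product q⊗(0,ω) = (0.8485284, -0.1414214, 0.0000000, -0.8485284)
q' = normalize(q + ½dt·q⊗(0,ω)) = (0.7402, -0.0057, 0.0000, 0.6724)
new position p' = (-2.6960, 2.6160, 1.9720)
v + (F/m)dt = (1.1880, 0.2280, 1.0600)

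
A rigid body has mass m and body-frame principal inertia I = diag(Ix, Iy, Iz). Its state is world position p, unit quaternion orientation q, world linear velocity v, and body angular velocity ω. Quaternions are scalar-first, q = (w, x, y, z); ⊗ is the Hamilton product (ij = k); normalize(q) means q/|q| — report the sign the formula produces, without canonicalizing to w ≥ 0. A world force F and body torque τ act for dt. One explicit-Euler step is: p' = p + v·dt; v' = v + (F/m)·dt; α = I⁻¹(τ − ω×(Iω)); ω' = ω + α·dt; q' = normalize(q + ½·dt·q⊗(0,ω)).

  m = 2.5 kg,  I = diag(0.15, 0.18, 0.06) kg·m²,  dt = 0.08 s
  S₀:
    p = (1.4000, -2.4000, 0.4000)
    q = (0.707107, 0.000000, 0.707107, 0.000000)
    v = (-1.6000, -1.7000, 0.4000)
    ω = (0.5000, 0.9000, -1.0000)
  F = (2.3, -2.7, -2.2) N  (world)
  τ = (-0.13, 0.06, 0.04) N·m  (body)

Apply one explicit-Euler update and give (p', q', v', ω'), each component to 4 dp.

p' = (1.2720, -2.5360, 0.4320)
q' = (0.6805, -0.0141, 0.7314, -0.0424)
v' = (-1.5264, -1.7864, 0.3296)
ω' = (0.3731, 0.9467, -0.9647)

p' = p + v·dt = (1.2720, -2.5360, 0.4320)
v' = v + a·dt = (-1.5264, -1.7864, 0.3296)
angular accel α = (-1.5867, 0.5833, 0.4417)
new body rate ω' = (0.3731, 0.9467, -0.9647)
Hamilton product q⊗(0,ω) = (-0.6363963, -0.3535535, 0.6363963, -1.0606605)
q' = normalize(q + ½dt·q⊗(0,ω)) = (0.6805, -0.0141, 0.7314, -0.0424)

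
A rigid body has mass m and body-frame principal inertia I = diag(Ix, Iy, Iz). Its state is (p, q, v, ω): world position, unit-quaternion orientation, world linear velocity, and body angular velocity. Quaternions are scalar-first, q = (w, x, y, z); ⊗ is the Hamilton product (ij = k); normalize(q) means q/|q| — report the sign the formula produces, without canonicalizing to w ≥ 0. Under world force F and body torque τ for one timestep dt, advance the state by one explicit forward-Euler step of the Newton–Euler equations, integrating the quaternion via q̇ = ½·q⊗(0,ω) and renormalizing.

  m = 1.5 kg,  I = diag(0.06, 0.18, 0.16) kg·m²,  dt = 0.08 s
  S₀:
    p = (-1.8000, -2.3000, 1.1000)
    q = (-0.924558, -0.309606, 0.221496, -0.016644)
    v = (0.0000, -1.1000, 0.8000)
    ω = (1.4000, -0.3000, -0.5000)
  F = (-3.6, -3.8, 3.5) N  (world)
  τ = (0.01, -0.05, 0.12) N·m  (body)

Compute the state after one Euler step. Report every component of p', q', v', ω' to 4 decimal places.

p' = (-1.8000, -2.3880, 1.1640)
q' = (-0.9032, -0.3653, 0.2251, -0.0068)
v' = (-0.1920, -1.3027, 0.9867)
ω' = (1.4173, -0.3533, -0.4148)

angular accel α = (0.2167, -0.6667, 1.0650)
new body rate ω' = (1.4173, -0.3533, -0.4148)
q⊗(0,ω) = (0.4915752, -1.4101224, 0.0992628, 0.2450664)
q' = normalize(q + ½dt·q⊗(0,ω)) = (-0.9032, -0.3653, 0.2251, -0.0068)
a = F/m = (-2.4000, -2.5333, 2.3333)
new position p' = (-1.8000, -2.3880, 1.1640)
new velocity v' = (-0.1920, -1.3027, 0.9867)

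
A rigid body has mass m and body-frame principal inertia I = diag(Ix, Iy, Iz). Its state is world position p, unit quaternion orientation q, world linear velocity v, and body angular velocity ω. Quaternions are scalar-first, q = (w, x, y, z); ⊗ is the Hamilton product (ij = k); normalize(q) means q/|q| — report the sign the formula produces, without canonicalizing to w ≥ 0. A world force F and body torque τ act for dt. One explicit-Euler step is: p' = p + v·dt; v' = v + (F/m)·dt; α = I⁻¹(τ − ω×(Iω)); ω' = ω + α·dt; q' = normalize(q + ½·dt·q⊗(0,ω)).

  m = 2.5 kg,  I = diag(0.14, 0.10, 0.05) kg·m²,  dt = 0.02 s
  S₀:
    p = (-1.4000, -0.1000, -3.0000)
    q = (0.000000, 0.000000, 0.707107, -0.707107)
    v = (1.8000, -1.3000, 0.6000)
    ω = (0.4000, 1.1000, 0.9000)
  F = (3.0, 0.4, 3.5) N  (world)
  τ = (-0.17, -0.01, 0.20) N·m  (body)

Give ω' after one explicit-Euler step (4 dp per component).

precession coupling ω×(Iω) = (-0.0495, 0.0324, -0.0176)
(τ − ω×Iω)/I = (-0.8607, -0.4240, 4.3520)
new body rate ω' = (0.3828, 1.0915, 0.9870)

ω' = (0.3828, 1.0915, 0.9870)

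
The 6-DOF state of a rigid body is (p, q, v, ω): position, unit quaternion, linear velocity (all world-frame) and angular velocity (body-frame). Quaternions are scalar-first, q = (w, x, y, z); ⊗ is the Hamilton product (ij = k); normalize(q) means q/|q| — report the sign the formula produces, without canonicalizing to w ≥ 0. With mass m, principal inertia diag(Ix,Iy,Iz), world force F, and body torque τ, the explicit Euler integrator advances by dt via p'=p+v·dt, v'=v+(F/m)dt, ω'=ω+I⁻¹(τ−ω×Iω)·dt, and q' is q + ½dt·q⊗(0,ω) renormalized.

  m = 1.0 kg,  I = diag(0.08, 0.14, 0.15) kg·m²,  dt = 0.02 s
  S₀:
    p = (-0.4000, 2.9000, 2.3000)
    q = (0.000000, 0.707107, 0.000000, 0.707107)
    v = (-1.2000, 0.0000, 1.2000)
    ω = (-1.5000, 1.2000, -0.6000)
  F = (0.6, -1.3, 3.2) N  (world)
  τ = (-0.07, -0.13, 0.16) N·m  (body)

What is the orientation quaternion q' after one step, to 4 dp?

2q̇ = q⊗(0,ω) = (1.4849247, -0.8485284, -0.6363963, 0.8485284)
updated quaternion q' = (0.0148, 0.6985, -0.0064, 0.7154)

q' = (0.0148, 0.6985, -0.0064, 0.7154)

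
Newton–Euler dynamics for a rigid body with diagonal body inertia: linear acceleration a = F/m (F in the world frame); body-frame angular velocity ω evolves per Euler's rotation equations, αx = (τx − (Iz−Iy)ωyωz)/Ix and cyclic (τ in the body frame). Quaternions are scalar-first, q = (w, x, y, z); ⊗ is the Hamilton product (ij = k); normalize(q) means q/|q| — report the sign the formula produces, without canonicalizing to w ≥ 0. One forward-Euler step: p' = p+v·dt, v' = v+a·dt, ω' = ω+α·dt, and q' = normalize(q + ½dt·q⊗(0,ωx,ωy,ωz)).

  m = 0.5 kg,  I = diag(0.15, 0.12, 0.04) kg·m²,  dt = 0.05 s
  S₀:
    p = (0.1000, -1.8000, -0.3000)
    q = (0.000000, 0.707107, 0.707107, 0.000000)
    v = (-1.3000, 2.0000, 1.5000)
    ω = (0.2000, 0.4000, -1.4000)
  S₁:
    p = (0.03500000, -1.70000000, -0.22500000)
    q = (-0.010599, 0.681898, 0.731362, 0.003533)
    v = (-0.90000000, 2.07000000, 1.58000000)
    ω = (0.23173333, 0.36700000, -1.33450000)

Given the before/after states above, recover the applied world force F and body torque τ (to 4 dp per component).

F = (4.0000, 0.7000, 0.8000)
τ = (0.1400, -0.1100, 0.0500)

Δω = ω₁−ω₀ = (0.03173333, -0.03300000, 0.06550000)
applied torque τ = (0.1400, -0.1100, 0.0500)
velocity change Δv = (0.40000000, 0.07000000, 0.08000000)
m·(v₁−v₀)/dt = (4.0000, 0.7000, 0.8000)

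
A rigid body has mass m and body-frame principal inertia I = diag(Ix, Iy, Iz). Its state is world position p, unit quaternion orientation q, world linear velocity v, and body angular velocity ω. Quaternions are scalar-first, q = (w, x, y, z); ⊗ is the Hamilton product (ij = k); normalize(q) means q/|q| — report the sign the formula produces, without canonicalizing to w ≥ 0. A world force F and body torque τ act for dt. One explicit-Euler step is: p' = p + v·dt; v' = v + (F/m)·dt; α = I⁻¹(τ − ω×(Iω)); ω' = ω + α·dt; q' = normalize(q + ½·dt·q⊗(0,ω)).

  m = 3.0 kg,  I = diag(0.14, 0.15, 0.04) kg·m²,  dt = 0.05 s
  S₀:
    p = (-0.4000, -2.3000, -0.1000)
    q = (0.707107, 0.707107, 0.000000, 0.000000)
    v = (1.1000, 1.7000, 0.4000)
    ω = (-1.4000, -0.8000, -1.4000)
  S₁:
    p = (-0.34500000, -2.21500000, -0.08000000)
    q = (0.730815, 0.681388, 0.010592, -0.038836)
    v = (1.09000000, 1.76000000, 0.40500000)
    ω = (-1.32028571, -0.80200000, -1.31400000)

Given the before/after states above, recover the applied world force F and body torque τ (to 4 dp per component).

velocity change Δv = (-0.01000000, 0.06000000, 0.00500000)
F = m·Δv/dt = (-0.6000, 3.6000, 0.3000)
Δω = ω₁−ω₀ = (0.07971429, -0.00200000, 0.08600000)
ω₀×(Iω₀) = (-0.1232, 0.1960, 0.0112)
τ = I·(Δω/dt) + ω₀×(Iω₀) = (0.1000, 0.1900, 0.0800)

F = (-0.6000, 3.6000, 0.3000)
τ = (0.1000, 0.1900, 0.0800)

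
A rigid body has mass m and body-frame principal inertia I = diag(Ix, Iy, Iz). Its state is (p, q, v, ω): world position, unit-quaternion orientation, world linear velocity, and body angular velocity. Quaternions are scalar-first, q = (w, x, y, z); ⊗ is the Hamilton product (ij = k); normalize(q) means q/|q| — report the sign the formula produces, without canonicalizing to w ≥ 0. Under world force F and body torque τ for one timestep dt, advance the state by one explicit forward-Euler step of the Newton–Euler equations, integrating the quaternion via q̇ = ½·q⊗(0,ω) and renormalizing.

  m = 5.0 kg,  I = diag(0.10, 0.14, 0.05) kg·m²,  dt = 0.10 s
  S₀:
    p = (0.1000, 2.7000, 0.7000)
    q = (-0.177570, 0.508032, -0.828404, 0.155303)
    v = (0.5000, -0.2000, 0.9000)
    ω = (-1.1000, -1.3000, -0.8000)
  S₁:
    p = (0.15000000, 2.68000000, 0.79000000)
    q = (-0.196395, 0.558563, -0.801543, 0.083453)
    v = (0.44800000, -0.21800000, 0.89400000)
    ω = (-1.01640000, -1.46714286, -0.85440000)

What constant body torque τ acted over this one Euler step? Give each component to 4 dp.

ω₁ − ω₀ = (0.08360000, -0.16714286, -0.05440000)
ω₀×(Iω₀) = (-0.0936, 0.0440, 0.0572)
I·α + gyro = (-0.0100, -0.1900, 0.0300)

τ = (-0.0100, -0.1900, 0.0300)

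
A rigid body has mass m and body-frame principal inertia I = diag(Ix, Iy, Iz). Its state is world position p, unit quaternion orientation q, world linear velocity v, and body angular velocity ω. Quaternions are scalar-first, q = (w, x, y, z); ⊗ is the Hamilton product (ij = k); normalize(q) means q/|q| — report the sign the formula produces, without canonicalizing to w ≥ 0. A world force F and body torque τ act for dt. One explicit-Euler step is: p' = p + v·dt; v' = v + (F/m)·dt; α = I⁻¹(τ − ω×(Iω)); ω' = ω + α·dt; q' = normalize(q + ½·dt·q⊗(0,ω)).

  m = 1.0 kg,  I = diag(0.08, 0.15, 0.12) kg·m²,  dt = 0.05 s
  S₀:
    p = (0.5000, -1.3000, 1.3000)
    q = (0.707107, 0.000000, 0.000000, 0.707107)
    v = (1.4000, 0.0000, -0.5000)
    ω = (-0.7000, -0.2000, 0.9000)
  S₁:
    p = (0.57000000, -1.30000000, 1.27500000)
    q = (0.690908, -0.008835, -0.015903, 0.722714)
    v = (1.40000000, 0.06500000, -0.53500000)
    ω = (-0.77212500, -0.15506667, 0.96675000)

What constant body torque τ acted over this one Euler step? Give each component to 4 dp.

ω₁ − ω₀ = (-0.07212500, 0.04493333, 0.06675000)
ω₀×(Iω₀) = (0.0054, 0.0252, 0.0098)
τ = I·(Δω/dt) + ω₀×(Iω₀) = (-0.1100, 0.1600, 0.1700)

τ = (-0.1100, 0.1600, 0.1700)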